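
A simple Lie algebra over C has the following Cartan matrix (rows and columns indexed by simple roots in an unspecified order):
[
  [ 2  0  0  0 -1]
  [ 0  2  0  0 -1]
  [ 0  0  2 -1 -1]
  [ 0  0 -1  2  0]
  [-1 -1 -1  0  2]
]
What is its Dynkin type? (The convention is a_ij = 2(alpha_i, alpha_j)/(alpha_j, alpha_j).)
D5

The matrix has rank 5 with 2's on the diagonal. Reading the off-diagonal entries as Dynkin edges (a single edge where a_ij = a_ji = -1; a double or triple edge where a_ij * a_ji = 2 or 3), the diagram is a chain of 3 nodes with a fork of two nodes at one end (D_5). One simple-root ordering that puts it in standard form is (alpha_4, alpha_3, alpha_5, alpha_2, alpha_1). So the algebra is type D_5, i.e. so(10).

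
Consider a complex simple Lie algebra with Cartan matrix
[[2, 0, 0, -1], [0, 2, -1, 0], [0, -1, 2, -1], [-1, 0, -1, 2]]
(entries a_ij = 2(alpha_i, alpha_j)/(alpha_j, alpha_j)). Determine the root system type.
A_4 (sl(5))

The matrix has rank 4 with 2's on the diagonal. Reading the off-diagonal entries as Dynkin edges (a single edge where a_ij = a_ji = -1; a double or triple edge where a_ij * a_ji = 2 or 3), the diagram is a chain of 4 nodes with single edges (A_4). One simple-root ordering that puts it in standard form is (alpha_2, alpha_3, alpha_4, alpha_1). So the algebra is type A_4, i.e. sl(5).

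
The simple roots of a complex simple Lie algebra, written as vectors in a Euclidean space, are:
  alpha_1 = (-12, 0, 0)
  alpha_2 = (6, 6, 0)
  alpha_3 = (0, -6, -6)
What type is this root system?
C_3

Compute the Cartan integers a_ij = 2(alpha_i, alpha_j)/(alpha_j, alpha_j); the resulting 3x3 Cartan matrix is
[[2, -2, 0], [-1, 2, -1], [0, -1, 2]].
The roots have two lengths (squared-length ratio 2:1); the short ones are alpha_{2,3}. The associated Dynkin diagram is a chain of 3 nodes with a double edge at one end; the terminal node there is the unique long simple root (C_3), so the type is C_3 (the algebra sp(6)).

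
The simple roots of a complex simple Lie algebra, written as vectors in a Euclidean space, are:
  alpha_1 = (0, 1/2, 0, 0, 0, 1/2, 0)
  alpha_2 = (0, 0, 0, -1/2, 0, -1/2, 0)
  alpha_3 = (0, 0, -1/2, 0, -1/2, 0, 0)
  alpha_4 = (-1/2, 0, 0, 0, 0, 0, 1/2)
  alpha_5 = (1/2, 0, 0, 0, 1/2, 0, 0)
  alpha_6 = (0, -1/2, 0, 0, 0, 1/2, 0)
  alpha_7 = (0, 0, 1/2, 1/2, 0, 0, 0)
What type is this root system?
type D_7

Compute the Cartan integers a_ij = 2(alpha_i, alpha_j)/(alpha_j, alpha_j); the resulting 7x7 Cartan matrix is
[[2, -1, 0, 0, 0, 0, 0], [-1, 2, 0, 0, 0, -1, -1], [0, 0, 2, 0, -1, 0, -1], [0, 0, 0, 2, -1, 0, 0], [0, 0, -1, -1, 2, 0, 0], [0, -1, 0, 0, 0, 2, 0], [0, -1, -1, 0, 0, 0, 2]].
All simple roots have the same length, so the diagram is simply laced. The associated Dynkin diagram is a chain of 5 nodes with a fork of two nodes at one end (D_7), so the type is D_7 (the algebra so(14)).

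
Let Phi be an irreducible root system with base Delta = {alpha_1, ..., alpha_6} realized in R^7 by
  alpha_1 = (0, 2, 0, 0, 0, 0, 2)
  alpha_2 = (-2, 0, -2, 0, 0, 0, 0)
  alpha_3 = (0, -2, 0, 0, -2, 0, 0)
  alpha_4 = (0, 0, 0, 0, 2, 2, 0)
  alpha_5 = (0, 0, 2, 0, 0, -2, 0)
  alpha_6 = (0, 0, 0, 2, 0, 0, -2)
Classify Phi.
Compute the Cartan integers a_ij = 2(alpha_i, alpha_j)/(alpha_j, alpha_j); the resulting 6x6 Cartan matrix is
[[2, 0, -1, 0, 0, -1], [0, 2, 0, 0, -1, 0], [-1, 0, 2, -1, 0, 0], [0, 0, -1, 2, -1, 0], [0, -1, 0, -1, 2, 0], [-1, 0, 0, 0, 0, 2]].
All simple roots have the same length, so the diagram is simply laced. The associated Dynkin diagram is a chain of 6 nodes with single edges (A_6), so the type is A_6 (the algebra sl(7)).

A_6 (sl(7))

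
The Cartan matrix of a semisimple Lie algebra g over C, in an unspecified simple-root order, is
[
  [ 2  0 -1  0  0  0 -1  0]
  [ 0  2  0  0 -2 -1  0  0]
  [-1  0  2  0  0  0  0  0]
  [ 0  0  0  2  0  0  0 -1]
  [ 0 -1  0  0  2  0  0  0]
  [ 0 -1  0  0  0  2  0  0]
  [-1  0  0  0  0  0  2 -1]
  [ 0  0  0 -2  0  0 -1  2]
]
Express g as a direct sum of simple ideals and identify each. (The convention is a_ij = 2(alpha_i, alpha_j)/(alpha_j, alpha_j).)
The diagram associated to this matrix has two connected components: the simple roots {alpha_2, alpha_5, alpha_6} form a chain of 3 nodes with a double edge at one end; the terminal node there is the unique short simple root (B_3), and {alpha_1, alpha_3, alpha_4, alpha_7, alpha_8} form a chain of 5 nodes with a double edge at one end; the terminal node there is the unique short simple root (B_5). A semisimple Lie algebra decomposes uniquely as the direct sum of simple ideals, one per connected component of its Dynkin diagram, so g ≅ B_3 ⊕ B_5 (dimension 21 + 55 = 76).

B_3 (so(7)) ⊕ B_5 (so(11))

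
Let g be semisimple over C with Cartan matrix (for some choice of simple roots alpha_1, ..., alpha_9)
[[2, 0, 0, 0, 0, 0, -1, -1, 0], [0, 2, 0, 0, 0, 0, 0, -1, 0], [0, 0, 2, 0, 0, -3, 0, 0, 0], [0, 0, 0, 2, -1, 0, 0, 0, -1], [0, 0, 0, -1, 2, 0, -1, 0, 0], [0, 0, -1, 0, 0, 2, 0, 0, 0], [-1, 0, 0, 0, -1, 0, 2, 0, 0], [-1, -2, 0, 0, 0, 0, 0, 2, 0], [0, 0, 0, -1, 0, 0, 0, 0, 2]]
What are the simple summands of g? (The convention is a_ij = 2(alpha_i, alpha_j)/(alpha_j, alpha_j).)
The diagram associated to this matrix has two connected components: the simple roots {alpha_1, alpha_2, alpha_4, alpha_5, alpha_7, alpha_8, alpha_9} form a chain of 7 nodes with a double edge at one end; the terminal node there is the unique short simple root (B_7), and {alpha_3, alpha_6} form two nodes joined by a triple edge (G_2). A semisimple Lie algebra decomposes uniquely as the direct sum of simple ideals, one per connected component of its Dynkin diagram, so g ≅ B_7 ⊕ G_2 (dimension 105 + 14 = 119).

B_7 (so(15)) ⊕ G_2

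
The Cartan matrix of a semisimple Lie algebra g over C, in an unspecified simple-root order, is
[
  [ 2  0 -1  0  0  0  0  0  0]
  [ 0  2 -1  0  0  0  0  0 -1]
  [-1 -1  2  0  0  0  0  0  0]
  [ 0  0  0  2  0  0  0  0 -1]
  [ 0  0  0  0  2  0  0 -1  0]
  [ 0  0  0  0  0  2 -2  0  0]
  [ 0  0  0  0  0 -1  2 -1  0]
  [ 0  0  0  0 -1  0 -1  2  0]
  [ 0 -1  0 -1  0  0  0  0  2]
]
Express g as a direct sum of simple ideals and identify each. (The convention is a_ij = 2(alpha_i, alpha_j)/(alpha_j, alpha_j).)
The diagram associated to this matrix has two connected components: the simple roots {alpha_1, alpha_2, alpha_3, alpha_4, alpha_9} form a chain of 5 nodes with single edges (A_5), and {alpha_5, alpha_6, alpha_7, alpha_8} form a chain of 4 nodes with a double edge at one end; the terminal node there is the unique long simple root (C_4). A semisimple Lie algebra decomposes uniquely as the direct sum of simple ideals, one per connected component of its Dynkin diagram, so g ≅ A_5 ⊕ C_4 (dimension 35 + 36 = 71).

A5 ⊕ C4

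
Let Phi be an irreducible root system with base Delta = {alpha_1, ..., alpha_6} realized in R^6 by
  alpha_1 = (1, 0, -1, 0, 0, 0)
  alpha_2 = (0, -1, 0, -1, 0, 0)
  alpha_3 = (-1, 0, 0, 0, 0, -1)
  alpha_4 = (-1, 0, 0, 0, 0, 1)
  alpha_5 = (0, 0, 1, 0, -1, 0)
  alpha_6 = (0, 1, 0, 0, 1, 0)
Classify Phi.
Compute the Cartan integers a_ij = 2(alpha_i, alpha_j)/(alpha_j, alpha_j); the resulting 6x6 Cartan matrix is
[[2, 0, -1, -1, -1, 0], [0, 2, 0, 0, 0, -1], [-1, 0, 2, 0, 0, 0], [-1, 0, 0, 2, 0, 0], [-1, 0, 0, 0, 2, -1], [0, -1, 0, 0, -1, 2]].
All simple roots have the same length, so the diagram is simply laced. The associated Dynkin diagram is a chain of 4 nodes with a fork of two nodes at one end (D_6), so the type is D_6 (the algebra so(12)).

type D_6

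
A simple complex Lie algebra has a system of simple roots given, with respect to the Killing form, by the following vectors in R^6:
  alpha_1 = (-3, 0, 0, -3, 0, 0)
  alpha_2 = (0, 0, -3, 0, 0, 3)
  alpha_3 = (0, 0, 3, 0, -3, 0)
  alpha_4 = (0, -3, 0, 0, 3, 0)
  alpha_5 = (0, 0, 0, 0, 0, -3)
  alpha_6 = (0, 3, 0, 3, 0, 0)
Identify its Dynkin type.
B6

Compute the Cartan integers a_ij = 2(alpha_i, alpha_j)/(alpha_j, alpha_j); the resulting 6x6 Cartan matrix is
[[2, 0, 0, 0, 0, -1], [0, 2, -1, 0, -2, 0], [0, -1, 2, -1, 0, 0], [0, 0, -1, 2, 0, -1], [0, -1, 0, 0, 2, 0], [-1, 0, 0, -1, 0, 2]].
The roots have two lengths (squared-length ratio 2:1); the short ones are alpha_{5}. The associated Dynkin diagram is a chain of 6 nodes with a double edge at one end; the terminal node there is the unique short simple root (B_6), so the type is B_6 (the algebra so(13)).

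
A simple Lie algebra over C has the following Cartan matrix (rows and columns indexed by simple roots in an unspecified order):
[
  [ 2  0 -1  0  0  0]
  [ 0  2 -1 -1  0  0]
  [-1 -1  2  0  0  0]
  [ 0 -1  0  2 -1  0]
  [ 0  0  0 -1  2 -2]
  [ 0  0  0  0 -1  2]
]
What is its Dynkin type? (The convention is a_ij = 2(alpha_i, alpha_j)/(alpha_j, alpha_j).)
The matrix has rank 6 with 2's on the diagonal. Reading the off-diagonal entries as Dynkin edges (a single edge where a_ij = a_ji = -1; a double or triple edge where a_ij * a_ji = 2 or 3), the diagram is a chain of 6 nodes with a double edge at one end; the terminal node there is the unique short simple root (B_6). One simple-root ordering that puts it in standard form is (alpha_1, alpha_3, alpha_2, alpha_4, alpha_5, alpha_6). So the algebra is type B_6, i.e. so(13).

B_6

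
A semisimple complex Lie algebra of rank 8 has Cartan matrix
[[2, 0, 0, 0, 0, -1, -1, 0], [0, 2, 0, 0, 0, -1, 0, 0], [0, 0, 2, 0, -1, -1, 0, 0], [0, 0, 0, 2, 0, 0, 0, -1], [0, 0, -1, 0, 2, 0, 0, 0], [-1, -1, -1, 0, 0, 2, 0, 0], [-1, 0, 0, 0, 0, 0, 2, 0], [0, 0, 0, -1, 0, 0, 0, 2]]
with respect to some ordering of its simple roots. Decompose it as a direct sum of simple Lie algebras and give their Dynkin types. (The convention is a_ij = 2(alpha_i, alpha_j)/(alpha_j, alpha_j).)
The diagram associated to this matrix has two connected components: the simple roots {alpha_4, alpha_8} form a chain of 2 nodes with single edges (A_2), and {alpha_1, alpha_2, alpha_3, alpha_5, alpha_6, alpha_7} form a chain of 5 nodes with one extra node attached to the third node from one end (E_6). A semisimple Lie algebra decomposes uniquely as the direct sum of simple ideals, one per connected component of its Dynkin diagram, so g ≅ A_2 ⊕ E_6 (dimension 8 + 78 = 86).

A_2 + E_6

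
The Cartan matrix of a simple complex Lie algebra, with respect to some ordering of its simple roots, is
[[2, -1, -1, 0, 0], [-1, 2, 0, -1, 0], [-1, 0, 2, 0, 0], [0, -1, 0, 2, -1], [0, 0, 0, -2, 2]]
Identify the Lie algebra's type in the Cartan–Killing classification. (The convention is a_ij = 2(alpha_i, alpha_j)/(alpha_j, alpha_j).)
C_5

The matrix has rank 5 with 2's on the diagonal. Reading the off-diagonal entries as Dynkin edges (a single edge where a_ij = a_ji = -1; a double or triple edge where a_ij * a_ji = 2 or 3), the diagram is a chain of 5 nodes with a double edge at one end; the terminal node there is the unique long simple root (C_5). One simple-root ordering that puts it in standard form is (alpha_3, alpha_1, alpha_2, alpha_4, alpha_5). So the algebra is type C_5, i.e. sp(10).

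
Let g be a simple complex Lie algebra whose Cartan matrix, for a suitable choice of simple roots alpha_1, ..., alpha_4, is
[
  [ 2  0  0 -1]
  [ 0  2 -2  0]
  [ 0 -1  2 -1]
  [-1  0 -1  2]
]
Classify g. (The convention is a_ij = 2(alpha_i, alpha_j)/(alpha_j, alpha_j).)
type C_4

The matrix has rank 4 with 2's on the diagonal. Reading the off-diagonal entries as Dynkin edges (a single edge where a_ij = a_ji = -1; a double or triple edge where a_ij * a_ji = 2 or 3), the diagram is a chain of 4 nodes with a double edge at one end; the terminal node there is the unique long simple root (C_4). One simple-root ordering that puts it in standard form is (alpha_1, alpha_4, alpha_3, alpha_2). So the algebra is type C_4, i.e. sp(8).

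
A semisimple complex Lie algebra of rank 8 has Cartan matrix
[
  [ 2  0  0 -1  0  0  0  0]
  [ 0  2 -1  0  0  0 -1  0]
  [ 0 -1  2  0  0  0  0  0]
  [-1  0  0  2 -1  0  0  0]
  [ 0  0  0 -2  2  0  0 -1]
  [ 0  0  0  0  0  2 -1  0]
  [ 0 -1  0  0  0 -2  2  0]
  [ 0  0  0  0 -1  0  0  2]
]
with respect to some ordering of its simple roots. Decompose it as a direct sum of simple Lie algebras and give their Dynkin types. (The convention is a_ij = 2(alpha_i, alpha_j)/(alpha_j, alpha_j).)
B_4 (so(9)) ⊕ F_4

The diagram associated to this matrix has two connected components: the simple roots {alpha_2, alpha_3, alpha_6, alpha_7} form a chain of 4 nodes with a double edge at one end; the terminal node there is the unique short simple root (B_4), and {alpha_1, alpha_4, alpha_5, alpha_8} form a chain of 4 nodes with a double edge between the middle two (F_4). A semisimple Lie algebra decomposes uniquely as the direct sum of simple ideals, one per connected component of its Dynkin diagram, so g ≅ B_4 ⊕ F_4 (dimension 36 + 52 = 88).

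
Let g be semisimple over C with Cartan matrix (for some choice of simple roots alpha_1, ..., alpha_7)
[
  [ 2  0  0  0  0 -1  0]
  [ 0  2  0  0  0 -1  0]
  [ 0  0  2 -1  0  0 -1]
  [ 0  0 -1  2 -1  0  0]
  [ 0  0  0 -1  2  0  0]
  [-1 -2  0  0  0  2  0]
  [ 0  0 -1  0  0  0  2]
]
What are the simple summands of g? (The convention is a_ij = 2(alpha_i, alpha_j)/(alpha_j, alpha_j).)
A_4 (sl(5)) ⊕ B_3 (so(7))

The diagram associated to this matrix has two connected components: the simple roots {alpha_3, alpha_4, alpha_5, alpha_7} form a chain of 4 nodes with single edges (A_4), and {alpha_1, alpha_2, alpha_6} form a chain of 3 nodes with a double edge at one end; the terminal node there is the unique short simple root (B_3). A semisimple Lie algebra decomposes uniquely as the direct sum of simple ideals, one per connected component of its Dynkin diagram, so g ≅ A_4 ⊕ B_3 (dimension 24 + 21 = 45).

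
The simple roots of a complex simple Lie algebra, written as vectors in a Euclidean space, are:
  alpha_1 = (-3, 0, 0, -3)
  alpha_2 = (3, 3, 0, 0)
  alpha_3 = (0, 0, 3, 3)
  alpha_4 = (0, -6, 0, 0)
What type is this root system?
C_4 (sp(8))

Compute the Cartan integers a_ij = 2(alpha_i, alpha_j)/(alpha_j, alpha_j); the resulting 4x4 Cartan matrix is
[[2, -1, -1, 0], [-1, 2, 0, -1], [-1, 0, 2, 0], [0, -2, 0, 2]].
The roots have two lengths (squared-length ratio 2:1); the short ones are alpha_{1,2,3}. The associated Dynkin diagram is a chain of 4 nodes with a double edge at one end; the terminal node there is the unique long simple root (C_4), so the type is C_4 (the algebra sp(8)).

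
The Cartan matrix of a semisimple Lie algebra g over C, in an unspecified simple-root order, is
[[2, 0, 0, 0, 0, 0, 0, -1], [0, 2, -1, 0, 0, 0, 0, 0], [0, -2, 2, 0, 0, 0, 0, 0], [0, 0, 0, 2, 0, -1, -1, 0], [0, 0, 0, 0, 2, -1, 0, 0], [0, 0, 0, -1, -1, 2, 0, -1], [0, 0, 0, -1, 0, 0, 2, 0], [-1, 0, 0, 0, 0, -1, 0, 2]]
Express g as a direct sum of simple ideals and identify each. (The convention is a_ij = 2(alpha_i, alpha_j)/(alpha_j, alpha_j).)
B_2 ⊕ E_6

The diagram associated to this matrix has two connected components: the simple roots {alpha_2, alpha_3} form a chain of 2 nodes with a double edge at one end; the terminal node there is the unique short simple root (B_2), and {alpha_1, alpha_4, alpha_5, alpha_6, alpha_7, alpha_8} form a chain of 5 nodes with one extra node attached to the third node from one end (E_6). A semisimple Lie algebra decomposes uniquely as the direct sum of simple ideals, one per connected component of its Dynkin diagram, so g ≅ B_2 ⊕ E_6 (dimension 10 + 78 = 88).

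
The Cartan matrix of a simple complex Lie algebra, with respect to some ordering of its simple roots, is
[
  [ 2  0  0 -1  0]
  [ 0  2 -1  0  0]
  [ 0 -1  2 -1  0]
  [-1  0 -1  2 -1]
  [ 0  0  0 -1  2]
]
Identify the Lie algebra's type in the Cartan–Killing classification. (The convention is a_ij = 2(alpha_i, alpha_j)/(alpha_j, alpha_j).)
D_5

The matrix has rank 5 with 2's on the diagonal. Reading the off-diagonal entries as Dynkin edges (a single edge where a_ij = a_ji = -1; a double or triple edge where a_ij * a_ji = 2 or 3), the diagram is a chain of 3 nodes with a fork of two nodes at one end (D_5). One simple-root ordering that puts it in standard form is (alpha_2, alpha_3, alpha_4, alpha_5, alpha_1). So the algebra is type D_5, i.e. so(10).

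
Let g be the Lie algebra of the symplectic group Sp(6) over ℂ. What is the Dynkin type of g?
This is sp(6), which has dimension 6(6+1)/2 = 21 and rank 6/2 = 3. In the classification of classical Lie algebras, the symplectic algebra sp(2n) has type C_n; here n = 3, so the Dynkin diagram is a chain of 3 nodes with a double edge at one end; the terminal node there is the unique long simple root (C_3). Hence the type is C_3.

C3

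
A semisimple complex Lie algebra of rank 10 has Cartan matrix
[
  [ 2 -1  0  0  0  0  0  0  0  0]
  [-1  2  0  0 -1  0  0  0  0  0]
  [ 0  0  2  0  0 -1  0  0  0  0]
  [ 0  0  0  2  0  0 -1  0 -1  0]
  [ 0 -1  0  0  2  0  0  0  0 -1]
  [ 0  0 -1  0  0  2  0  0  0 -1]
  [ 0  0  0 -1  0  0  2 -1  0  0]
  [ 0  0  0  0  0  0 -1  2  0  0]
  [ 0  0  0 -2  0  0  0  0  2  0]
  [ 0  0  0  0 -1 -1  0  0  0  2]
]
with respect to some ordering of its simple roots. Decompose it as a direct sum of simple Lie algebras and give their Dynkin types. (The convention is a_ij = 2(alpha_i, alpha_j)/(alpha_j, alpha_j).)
A6 + C4

The diagram associated to this matrix has two connected components: the simple roots {alpha_1, alpha_2, alpha_3, alpha_5, alpha_6, alpha_10} form a chain of 6 nodes with single edges (A_6), and {alpha_4, alpha_7, alpha_8, alpha_9} form a chain of 4 nodes with a double edge at one end; the terminal node there is the unique long simple root (C_4). A semisimple Lie algebra decomposes uniquely as the direct sum of simple ideals, one per connected component of its Dynkin diagram, so g ≅ A_6 ⊕ C_4 (dimension 48 + 36 = 84).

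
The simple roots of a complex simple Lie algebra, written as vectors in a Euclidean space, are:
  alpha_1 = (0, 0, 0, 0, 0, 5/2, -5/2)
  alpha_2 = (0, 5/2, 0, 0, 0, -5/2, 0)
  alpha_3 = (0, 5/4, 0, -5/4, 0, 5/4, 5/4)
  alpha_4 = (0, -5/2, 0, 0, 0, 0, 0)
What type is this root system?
F_4

Compute the Cartan integers a_ij = 2(alpha_i, alpha_j)/(alpha_j, alpha_j); the resulting 4x4 Cartan matrix is
[[2, -1, 0, 0], [-1, 2, 0, -2], [0, 0, 2, -1], [0, -1, -1, 2]].
The roots have two lengths (squared-length ratio 2:1); the short ones are alpha_{3,4}. The associated Dynkin diagram is a chain of 4 nodes with a double edge between the middle two (F_4), so the type is F_4.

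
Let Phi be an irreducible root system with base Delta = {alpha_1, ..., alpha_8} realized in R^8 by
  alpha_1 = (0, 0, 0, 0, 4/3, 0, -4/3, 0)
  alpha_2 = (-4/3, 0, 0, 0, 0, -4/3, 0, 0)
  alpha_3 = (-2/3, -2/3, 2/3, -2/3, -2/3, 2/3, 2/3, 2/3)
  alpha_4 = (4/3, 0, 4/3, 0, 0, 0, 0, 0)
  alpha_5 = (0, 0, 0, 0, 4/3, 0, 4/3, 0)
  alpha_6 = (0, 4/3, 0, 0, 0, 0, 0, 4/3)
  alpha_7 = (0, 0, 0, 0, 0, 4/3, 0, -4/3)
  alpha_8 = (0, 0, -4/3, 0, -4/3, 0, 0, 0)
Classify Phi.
Compute the Cartan integers a_ij = 2(alpha_i, alpha_j)/(alpha_j, alpha_j); the resulting 8x8 Cartan matrix is
[[2, 0, -1, 0, 0, 0, 0, -1], [0, 2, 0, -1, 0, 0, -1, 0], [-1, 0, 2, 0, 0, 0, 0, 0], [0, -1, 0, 2, 0, 0, 0, -1], [0, 0, 0, 0, 2, 0, 0, -1], [0, 0, 0, 0, 0, 2, -1, 0], [0, -1, 0, 0, 0, -1, 2, 0], [-1, 0, 0, -1, -1, 0, 0, 2]].
All simple roots have the same length, so the diagram is simply laced. The associated Dynkin diagram is a chain of 7 nodes with one extra node attached to the third node from one end (E_8), so the type is E_8.

E8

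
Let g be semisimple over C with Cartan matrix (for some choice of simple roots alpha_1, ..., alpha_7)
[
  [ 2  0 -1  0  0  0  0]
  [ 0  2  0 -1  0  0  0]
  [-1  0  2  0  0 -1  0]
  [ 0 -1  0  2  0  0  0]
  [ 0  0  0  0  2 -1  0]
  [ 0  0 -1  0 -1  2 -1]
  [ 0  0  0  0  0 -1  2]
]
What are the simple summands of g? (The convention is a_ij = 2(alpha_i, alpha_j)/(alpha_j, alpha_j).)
type A_2 + type D_5

The diagram associated to this matrix has two connected components: the simple roots {alpha_2, alpha_4} form a chain of 2 nodes with single edges (A_2), and {alpha_1, alpha_3, alpha_5, alpha_6, alpha_7} form a chain of 3 nodes with a fork of two nodes at one end (D_5). A semisimple Lie algebra decomposes uniquely as the direct sum of simple ideals, one per connected component of its Dynkin diagram, so g ≅ A_2 ⊕ D_5 (dimension 8 + 45 = 53).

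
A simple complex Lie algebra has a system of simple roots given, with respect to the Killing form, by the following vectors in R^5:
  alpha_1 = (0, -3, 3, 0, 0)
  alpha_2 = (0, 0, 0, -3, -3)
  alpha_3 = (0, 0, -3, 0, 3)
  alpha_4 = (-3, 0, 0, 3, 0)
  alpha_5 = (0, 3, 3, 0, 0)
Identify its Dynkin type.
D_5 (so(10))

Compute the Cartan integers a_ij = 2(alpha_i, alpha_j)/(alpha_j, alpha_j); the resulting 5x5 Cartan matrix is
[[2, 0, -1, 0, 0], [0, 2, -1, -1, 0], [-1, -1, 2, 0, -1], [0, -1, 0, 2, 0], [0, 0, -1, 0, 2]].
All simple roots have the same length, so the diagram is simply laced. The associated Dynkin diagram is a chain of 3 nodes with a fork of two nodes at one end (D_5), so the type is D_5 (the algebra so(10)).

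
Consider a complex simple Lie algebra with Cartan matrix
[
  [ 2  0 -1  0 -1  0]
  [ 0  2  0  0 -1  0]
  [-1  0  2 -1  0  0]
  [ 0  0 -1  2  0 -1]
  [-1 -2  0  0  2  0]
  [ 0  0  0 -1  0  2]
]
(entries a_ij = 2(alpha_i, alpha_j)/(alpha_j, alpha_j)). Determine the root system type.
The matrix has rank 6 with 2's on the diagonal. Reading the off-diagonal entries as Dynkin edges (a single edge where a_ij = a_ji = -1; a double or triple edge where a_ij * a_ji = 2 or 3), the diagram is a chain of 6 nodes with a double edge at one end; the terminal node there is the unique short simple root (B_6). One simple-root ordering that puts it in standard form is (alpha_6, alpha_4, alpha_3, alpha_1, alpha_5, alpha_2). So the algebra is type B_6, i.e. so(13).

B_6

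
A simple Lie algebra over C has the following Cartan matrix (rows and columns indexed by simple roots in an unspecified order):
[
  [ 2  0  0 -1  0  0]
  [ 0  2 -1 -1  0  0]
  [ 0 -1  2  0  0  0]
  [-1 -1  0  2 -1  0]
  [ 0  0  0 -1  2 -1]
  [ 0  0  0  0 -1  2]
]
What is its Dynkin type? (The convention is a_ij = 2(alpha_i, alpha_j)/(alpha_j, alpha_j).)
E6

The matrix has rank 6 with 2's on the diagonal. Reading the off-diagonal entries as Dynkin edges (a single edge where a_ij = a_ji = -1; a double or triple edge where a_ij * a_ji = 2 or 3), the diagram is a chain of 5 nodes with one extra node attached to the third node from one end (E_6). One simple-root ordering that puts it in standard form is (alpha_6, alpha_1, alpha_5, alpha_4, alpha_2, alpha_3). So the algebra is type E_6.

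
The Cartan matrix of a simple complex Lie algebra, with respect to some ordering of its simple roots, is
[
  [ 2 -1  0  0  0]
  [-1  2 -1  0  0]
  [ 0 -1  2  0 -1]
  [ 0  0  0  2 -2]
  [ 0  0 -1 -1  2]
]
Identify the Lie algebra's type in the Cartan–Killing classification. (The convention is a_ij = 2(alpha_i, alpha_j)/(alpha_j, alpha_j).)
The matrix has rank 5 with 2's on the diagonal. Reading the off-diagonal entries as Dynkin edges (a single edge where a_ij = a_ji = -1; a double or triple edge where a_ij * a_ji = 2 or 3), the diagram is a chain of 5 nodes with a double edge at one end; the terminal node there is the unique long simple root (C_5). One simple-root ordering that puts it in standard form is (alpha_1, alpha_2, alpha_3, alpha_5, alpha_4). So the algebra is type C_5, i.e. sp(10).

C_5 (sp(10))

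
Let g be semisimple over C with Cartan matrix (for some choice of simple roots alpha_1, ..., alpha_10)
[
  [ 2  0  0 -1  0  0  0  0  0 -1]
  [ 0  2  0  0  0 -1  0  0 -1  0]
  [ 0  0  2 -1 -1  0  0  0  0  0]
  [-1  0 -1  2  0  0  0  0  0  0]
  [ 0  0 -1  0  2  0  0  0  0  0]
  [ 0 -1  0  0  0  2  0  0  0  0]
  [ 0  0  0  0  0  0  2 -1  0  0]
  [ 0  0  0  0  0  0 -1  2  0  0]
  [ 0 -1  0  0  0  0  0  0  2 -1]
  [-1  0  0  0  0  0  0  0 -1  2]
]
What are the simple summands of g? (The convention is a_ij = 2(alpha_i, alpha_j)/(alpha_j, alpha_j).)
A_2 (sl(3)) ⊕ A_8 (sl(9))

The diagram associated to this matrix has two connected components: the simple roots {alpha_7, alpha_8} form a chain of 2 nodes with single edges (A_2), and {alpha_1, alpha_2, alpha_3, alpha_4, alpha_5, alpha_6, alpha_9, alpha_10} form a chain of 8 nodes with single edges (A_8). A semisimple Lie algebra decomposes uniquely as the direct sum of simple ideals, one per connected component of its Dynkin diagram, so g ≅ A_2 ⊕ A_8 (dimension 8 + 80 = 88).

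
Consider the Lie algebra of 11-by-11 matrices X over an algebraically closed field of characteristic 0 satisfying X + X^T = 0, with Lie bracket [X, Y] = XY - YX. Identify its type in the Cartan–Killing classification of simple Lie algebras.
B_5 (so(11))

This is so(11) with 11 odd, which has dimension 11(11-1)/2 = 55 and rank (11-1)/2 = 5. In the classification of classical Lie algebras, the orthogonal algebra so(2n+1) in an odd number of variables has type B_n; here n = 5, so the Dynkin diagram is a chain of 5 nodes with a double edge at one end; the terminal node there is the unique short simple root (B_5). Hence the type is B_5.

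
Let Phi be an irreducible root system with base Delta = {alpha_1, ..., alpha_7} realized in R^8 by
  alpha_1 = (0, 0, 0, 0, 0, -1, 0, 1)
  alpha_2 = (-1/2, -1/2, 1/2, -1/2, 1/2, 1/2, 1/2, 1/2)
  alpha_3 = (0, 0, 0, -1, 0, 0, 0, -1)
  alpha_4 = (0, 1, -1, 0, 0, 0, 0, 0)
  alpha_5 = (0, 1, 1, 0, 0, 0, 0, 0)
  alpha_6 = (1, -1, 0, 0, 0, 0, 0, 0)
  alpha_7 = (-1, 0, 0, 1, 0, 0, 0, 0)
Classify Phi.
type E_7

Compute the Cartan integers a_ij = 2(alpha_i, alpha_j)/(alpha_j, alpha_j); the resulting 7x7 Cartan matrix is
[[2, 0, -1, 0, 0, 0, 0], [0, 2, 0, -1, 0, 0, 0], [-1, 0, 2, 0, 0, 0, -1], [0, -1, 0, 2, 0, -1, 0], [0, 0, 0, 0, 2, -1, 0], [0, 0, 0, -1, -1, 2, -1], [0, 0, -1, 0, 0, -1, 2]].
All simple roots have the same length, so the diagram is simply laced. The associated Dynkin diagram is a chain of 6 nodes with one extra node attached to the third node from one end (E_7), so the type is E_7.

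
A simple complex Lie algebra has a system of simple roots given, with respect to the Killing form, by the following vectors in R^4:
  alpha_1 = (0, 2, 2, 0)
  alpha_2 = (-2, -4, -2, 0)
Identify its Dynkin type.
Compute the Cartan integers a_ij = 2(alpha_i, alpha_j)/(alpha_j, alpha_j); the resulting 2x2 Cartan matrix is
[[2, -1], [-3, 2]].
The roots have two lengths (squared-length ratio 3:1); the short ones are alpha_{1}. The associated Dynkin diagram is two nodes joined by a triple edge (G_2), so the type is G_2.

G2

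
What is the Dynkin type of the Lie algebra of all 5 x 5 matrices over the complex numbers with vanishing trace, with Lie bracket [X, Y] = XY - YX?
This is sl(5), which has dimension 5^2 - 1 = 24 and rank 5 - 1 = 4 (a Cartan subalgebra is the diagonal traceless matrices). In the classification of classical Lie algebras, the special linear algebra sl(n+1) has type A_n; here n = 4, so the Dynkin diagram is a chain of 4 nodes with single edges (A_4). Hence the type is A_4.

A4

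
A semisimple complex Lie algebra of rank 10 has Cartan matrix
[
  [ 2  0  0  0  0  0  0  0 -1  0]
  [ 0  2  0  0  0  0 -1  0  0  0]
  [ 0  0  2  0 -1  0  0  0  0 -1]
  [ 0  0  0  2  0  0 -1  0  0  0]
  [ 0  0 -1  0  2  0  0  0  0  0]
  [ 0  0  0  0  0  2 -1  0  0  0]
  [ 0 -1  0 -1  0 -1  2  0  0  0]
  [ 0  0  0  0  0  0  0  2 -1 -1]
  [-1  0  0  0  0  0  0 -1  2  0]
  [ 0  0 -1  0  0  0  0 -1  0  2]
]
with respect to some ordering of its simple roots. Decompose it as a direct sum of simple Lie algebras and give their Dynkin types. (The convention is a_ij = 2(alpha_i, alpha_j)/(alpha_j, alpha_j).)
The diagram associated to this matrix has two connected components: the simple roots {alpha_1, alpha_3, alpha_5, alpha_8, alpha_9, alpha_10} form a chain of 6 nodes with single edges (A_6), and {alpha_2, alpha_4, alpha_6, alpha_7} form a chain of 2 nodes with a fork of two nodes at one end (D_4). A semisimple Lie algebra decomposes uniquely as the direct sum of simple ideals, one per connected component of its Dynkin diagram, so g ≅ A_6 ⊕ D_4 (dimension 48 + 28 = 76).

type A_6 ⊕ type D_4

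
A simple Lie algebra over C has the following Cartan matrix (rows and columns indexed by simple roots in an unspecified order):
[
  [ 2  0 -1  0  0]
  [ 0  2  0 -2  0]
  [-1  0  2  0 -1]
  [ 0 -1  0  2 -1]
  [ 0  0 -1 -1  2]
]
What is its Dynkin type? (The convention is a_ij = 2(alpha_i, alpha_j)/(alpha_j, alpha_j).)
C5

The matrix has rank 5 with 2's on the diagonal. Reading the off-diagonal entries as Dynkin edges (a single edge where a_ij = a_ji = -1; a double or triple edge where a_ij * a_ji = 2 or 3), the diagram is a chain of 5 nodes with a double edge at one end; the terminal node there is the unique long simple root (C_5). One simple-root ordering that puts it in standard form is (alpha_1, alpha_3, alpha_5, alpha_4, alpha_2). So the algebra is type C_5, i.e. sp(10).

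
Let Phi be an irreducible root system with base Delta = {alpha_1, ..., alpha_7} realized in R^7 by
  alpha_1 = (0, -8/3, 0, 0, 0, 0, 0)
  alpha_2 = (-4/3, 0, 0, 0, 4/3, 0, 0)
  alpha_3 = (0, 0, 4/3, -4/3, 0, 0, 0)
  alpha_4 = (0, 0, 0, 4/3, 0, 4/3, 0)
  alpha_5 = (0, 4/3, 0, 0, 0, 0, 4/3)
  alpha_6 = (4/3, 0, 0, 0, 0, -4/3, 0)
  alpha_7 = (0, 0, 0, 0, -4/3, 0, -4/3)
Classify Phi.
C_7 (sp(14))

Compute the Cartan integers a_ij = 2(alpha_i, alpha_j)/(alpha_j, alpha_j); the resulting 7x7 Cartan matrix is
[[2, 0, 0, 0, -2, 0, 0], [0, 2, 0, 0, 0, -1, -1], [0, 0, 2, -1, 0, 0, 0], [0, 0, -1, 2, 0, -1, 0], [-1, 0, 0, 0, 2, 0, -1], [0, -1, 0, -1, 0, 2, 0], [0, -1, 0, 0, -1, 0, 2]].
The roots have two lengths (squared-length ratio 2:1); the short ones are alpha_{2,3,4,5,6,7}. The associated Dynkin diagram is a chain of 7 nodes with a double edge at one end; the terminal node there is the unique long simple root (C_7), so the type is C_7 (the algebra sp(14)).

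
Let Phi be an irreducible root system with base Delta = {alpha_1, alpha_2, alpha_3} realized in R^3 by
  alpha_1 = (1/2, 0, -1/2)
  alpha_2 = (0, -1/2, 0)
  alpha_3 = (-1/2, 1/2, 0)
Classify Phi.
B3

Compute the Cartan integers a_ij = 2(alpha_i, alpha_j)/(alpha_j, alpha_j); the resulting 3x3 Cartan matrix is
[[2, 0, -1], [0, 2, -1], [-1, -2, 2]].
The roots have two lengths (squared-length ratio 2:1); the short ones are alpha_{2}. The associated Dynkin diagram is a chain of 3 nodes with a double edge at one end; the terminal node there is the unique short simple root (B_3), so the type is B_3 (the algebra so(7)).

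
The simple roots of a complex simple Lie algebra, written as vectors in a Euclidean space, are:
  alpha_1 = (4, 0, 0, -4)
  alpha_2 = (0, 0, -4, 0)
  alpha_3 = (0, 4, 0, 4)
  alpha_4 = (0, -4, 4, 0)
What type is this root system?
Compute the Cartan integers a_ij = 2(alpha_i, alpha_j)/(alpha_j, alpha_j); the resulting 4x4 Cartan matrix is
[[2, 0, -1, 0], [0, 2, 0, -1], [-1, 0, 2, -1], [0, -2, -1, 2]].
The roots have two lengths (squared-length ratio 2:1); the short ones are alpha_{2}. The associated Dynkin diagram is a chain of 4 nodes with a double edge at one end; the terminal node there is the unique short simple root (B_4), so the type is B_4 (the algebra so(9)).

B4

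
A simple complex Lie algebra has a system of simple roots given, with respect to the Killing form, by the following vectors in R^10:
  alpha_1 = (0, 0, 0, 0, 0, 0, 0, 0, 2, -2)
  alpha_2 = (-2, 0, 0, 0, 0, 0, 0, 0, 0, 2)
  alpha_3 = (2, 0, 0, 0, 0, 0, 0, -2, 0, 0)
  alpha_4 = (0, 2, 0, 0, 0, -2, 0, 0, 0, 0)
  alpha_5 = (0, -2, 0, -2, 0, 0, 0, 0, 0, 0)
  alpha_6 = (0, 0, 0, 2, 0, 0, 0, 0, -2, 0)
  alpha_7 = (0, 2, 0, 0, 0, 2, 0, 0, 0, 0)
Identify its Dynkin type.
Compute the Cartan integers a_ij = 2(alpha_i, alpha_j)/(alpha_j, alpha_j); the resulting 7x7 Cartan matrix is
[[2, -1, 0, 0, 0, -1, 0], [-1, 2, -1, 0, 0, 0, 0], [0, -1, 2, 0, 0, 0, 0], [0, 0, 0, 2, -1, 0, 0], [0, 0, 0, -1, 2, -1, -1], [-1, 0, 0, 0, -1, 2, 0], [0, 0, 0, 0, -1, 0, 2]].
All simple roots have the same length, so the diagram is simply laced. The associated Dynkin diagram is a chain of 5 nodes with a fork of two nodes at one end (D_7), so the type is D_7 (the algebra so(14)).

D_7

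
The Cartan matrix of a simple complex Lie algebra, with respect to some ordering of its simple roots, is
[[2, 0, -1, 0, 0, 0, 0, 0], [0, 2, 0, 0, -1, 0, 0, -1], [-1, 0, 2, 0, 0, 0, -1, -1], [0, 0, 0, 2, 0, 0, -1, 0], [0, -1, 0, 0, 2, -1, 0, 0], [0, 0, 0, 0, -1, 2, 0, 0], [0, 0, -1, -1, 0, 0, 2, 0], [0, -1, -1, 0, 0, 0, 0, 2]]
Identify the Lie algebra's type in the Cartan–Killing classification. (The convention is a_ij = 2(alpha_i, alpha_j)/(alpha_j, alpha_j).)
type E_8

The matrix has rank 8 with 2's on the diagonal. Reading the off-diagonal entries as Dynkin edges (a single edge where a_ij = a_ji = -1; a double or triple edge where a_ij * a_ji = 2 or 3), the diagram is a chain of 7 nodes with one extra node attached to the third node from one end (E_8). One simple-root ordering that puts it in standard form is (alpha_4, alpha_1, alpha_7, alpha_3, alpha_8, alpha_2, alpha_5, alpha_6). So the algebra is type E_8.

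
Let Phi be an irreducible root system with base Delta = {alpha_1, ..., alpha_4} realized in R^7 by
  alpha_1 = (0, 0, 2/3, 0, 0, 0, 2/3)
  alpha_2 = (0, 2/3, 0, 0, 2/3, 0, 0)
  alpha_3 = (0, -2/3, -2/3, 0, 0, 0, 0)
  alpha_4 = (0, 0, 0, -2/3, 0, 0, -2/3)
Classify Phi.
Compute the Cartan integers a_ij = 2(alpha_i, alpha_j)/(alpha_j, alpha_j); the resulting 4x4 Cartan matrix is
[[2, 0, -1, -1], [0, 2, -1, 0], [-1, -1, 2, 0], [-1, 0, 0, 2]].
All simple roots have the same length, so the diagram is simply laced. The associated Dynkin diagram is a chain of 4 nodes with single edges (A_4), so the type is A_4 (the algebra sl(5)).

A_4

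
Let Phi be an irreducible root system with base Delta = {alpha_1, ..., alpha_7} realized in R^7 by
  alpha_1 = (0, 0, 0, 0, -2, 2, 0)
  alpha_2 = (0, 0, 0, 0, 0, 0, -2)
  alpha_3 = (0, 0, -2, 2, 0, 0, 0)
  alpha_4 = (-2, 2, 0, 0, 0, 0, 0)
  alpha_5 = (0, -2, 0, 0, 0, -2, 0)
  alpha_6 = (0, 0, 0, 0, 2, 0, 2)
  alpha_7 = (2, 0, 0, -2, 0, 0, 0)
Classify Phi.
B_7

Compute the Cartan integers a_ij = 2(alpha_i, alpha_j)/(alpha_j, alpha_j); the resulting 7x7 Cartan matrix is
[[2, 0, 0, 0, -1, -1, 0], [0, 2, 0, 0, 0, -1, 0], [0, 0, 2, 0, 0, 0, -1], [0, 0, 0, 2, -1, 0, -1], [-1, 0, 0, -1, 2, 0, 0], [-1, -2, 0, 0, 0, 2, 0], [0, 0, -1, -1, 0, 0, 2]].
The roots have two lengths (squared-length ratio 2:1); the short ones are alpha_{2}. The associated Dynkin diagram is a chain of 7 nodes with a double edge at one end; the terminal node there is the unique short simple root (B_7), so the type is B_7 (the algebra so(15)).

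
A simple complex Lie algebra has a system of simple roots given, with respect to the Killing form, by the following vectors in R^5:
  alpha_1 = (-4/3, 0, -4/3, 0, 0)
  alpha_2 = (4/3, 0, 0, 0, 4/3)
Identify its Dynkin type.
Compute the Cartan integers a_ij = 2(alpha_i, alpha_j)/(alpha_j, alpha_j); the resulting 2x2 Cartan matrix is
[[2, -1], [-1, 2]].
All simple roots have the same length, so the diagram is simply laced. The associated Dynkin diagram is a chain of 2 nodes with single edges (A_2), so the type is A_2 (the algebra sl(3)).

type A_2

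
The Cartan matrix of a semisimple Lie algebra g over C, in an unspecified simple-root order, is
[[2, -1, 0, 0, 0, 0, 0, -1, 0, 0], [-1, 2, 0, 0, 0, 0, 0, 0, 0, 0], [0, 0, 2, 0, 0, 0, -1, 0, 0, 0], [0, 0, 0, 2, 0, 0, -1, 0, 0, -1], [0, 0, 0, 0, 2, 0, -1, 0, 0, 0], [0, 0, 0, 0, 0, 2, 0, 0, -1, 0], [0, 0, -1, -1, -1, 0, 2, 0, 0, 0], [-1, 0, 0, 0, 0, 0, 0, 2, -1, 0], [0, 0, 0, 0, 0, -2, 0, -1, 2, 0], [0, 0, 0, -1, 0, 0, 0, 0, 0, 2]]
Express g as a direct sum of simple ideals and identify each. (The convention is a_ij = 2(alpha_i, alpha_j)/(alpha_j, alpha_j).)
The diagram associated to this matrix has two connected components: the simple roots {alpha_1, alpha_2, alpha_6, alpha_8, alpha_9} form a chain of 5 nodes with a double edge at one end; the terminal node there is the unique short simple root (B_5), and {alpha_3, alpha_4, alpha_5, alpha_7, alpha_10} form a chain of 3 nodes with a fork of two nodes at one end (D_5). A semisimple Lie algebra decomposes uniquely as the direct sum of simple ideals, one per connected component of its Dynkin diagram, so g ≅ B_5 ⊕ D_5 (dimension 55 + 45 = 100).

B5 + D5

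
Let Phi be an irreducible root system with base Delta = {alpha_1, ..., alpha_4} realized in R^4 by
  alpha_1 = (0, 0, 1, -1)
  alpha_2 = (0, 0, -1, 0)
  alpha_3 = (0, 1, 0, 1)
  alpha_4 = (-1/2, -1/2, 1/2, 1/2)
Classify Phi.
F_4

Compute the Cartan integers a_ij = 2(alpha_i, alpha_j)/(alpha_j, alpha_j); the resulting 4x4 Cartan matrix is
[[2, -2, -1, 0], [-1, 2, 0, -1], [-1, 0, 2, 0], [0, -1, 0, 2]].
The roots have two lengths (squared-length ratio 2:1); the short ones are alpha_{2,4}. The associated Dynkin diagram is a chain of 4 nodes with a double edge between the middle two (F_4), so the type is F_4.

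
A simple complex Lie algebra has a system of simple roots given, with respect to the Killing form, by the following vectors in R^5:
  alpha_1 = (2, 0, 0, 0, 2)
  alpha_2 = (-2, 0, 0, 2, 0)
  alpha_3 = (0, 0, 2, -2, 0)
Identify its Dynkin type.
A3

Compute the Cartan integers a_ij = 2(alpha_i, alpha_j)/(alpha_j, alpha_j); the resulting 3x3 Cartan matrix is
[[2, -1, 0], [-1, 2, -1], [0, -1, 2]].
All simple roots have the same length, so the diagram is simply laced. The associated Dynkin diagram is a chain of 3 nodes with single edges (A_3), so the type is A_3 (the algebra sl(4)).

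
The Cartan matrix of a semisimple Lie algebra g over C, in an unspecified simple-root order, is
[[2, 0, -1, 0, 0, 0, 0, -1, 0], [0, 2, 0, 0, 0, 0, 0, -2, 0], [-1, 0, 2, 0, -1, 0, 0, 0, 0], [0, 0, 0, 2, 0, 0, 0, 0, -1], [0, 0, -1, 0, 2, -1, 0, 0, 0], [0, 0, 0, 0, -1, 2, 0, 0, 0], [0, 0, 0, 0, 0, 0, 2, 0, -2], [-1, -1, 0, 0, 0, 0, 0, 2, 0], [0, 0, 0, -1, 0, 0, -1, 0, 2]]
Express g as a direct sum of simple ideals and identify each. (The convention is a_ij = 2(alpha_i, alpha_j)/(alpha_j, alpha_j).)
The diagram associated to this matrix has two connected components: the simple roots {alpha_4, alpha_7, alpha_9} form a chain of 3 nodes with a double edge at one end; the terminal node there is the unique long simple root (C_3), and {alpha_1, alpha_2, alpha_3, alpha_5, alpha_6, alpha_8} form a chain of 6 nodes with a double edge at one end; the terminal node there is the unique long simple root (C_6). A semisimple Lie algebra decomposes uniquely as the direct sum of simple ideals, one per connected component of its Dynkin diagram, so g ≅ C_3 ⊕ C_6 (dimension 21 + 78 = 99).

C3 ⊕ C6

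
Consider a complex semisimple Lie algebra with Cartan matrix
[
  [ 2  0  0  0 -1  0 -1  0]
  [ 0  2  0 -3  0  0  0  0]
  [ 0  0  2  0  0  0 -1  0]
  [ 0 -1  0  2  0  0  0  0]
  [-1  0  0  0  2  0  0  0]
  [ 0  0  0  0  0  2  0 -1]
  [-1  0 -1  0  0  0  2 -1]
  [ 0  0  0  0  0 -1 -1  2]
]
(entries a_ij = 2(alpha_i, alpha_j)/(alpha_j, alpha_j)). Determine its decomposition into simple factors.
The diagram associated to this matrix has two connected components: the simple roots {alpha_1, alpha_3, alpha_5, alpha_6, alpha_7, alpha_8} form a chain of 5 nodes with one extra node attached to the third node from one end (E_6), and {alpha_2, alpha_4} form two nodes joined by a triple edge (G_2). A semisimple Lie algebra decomposes uniquely as the direct sum of simple ideals, one per connected component of its Dynkin diagram, so g ≅ E_6 ⊕ G_2 (dimension 78 + 14 = 92).

E_6 ⊕ G_2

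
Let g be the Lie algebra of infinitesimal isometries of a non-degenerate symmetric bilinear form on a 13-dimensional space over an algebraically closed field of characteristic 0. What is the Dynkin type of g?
B6

This is so(13) with 13 odd, which has dimension 13(13-1)/2 = 78 and rank (13-1)/2 = 6. In the classification of classical Lie algebras, the orthogonal algebra so(2n+1) in an odd number of variables has type B_n; here n = 6, so the Dynkin diagram is a chain of 6 nodes with a double edge at one end; the terminal node there is the unique short simple root (B_6). Hence the type is B_6.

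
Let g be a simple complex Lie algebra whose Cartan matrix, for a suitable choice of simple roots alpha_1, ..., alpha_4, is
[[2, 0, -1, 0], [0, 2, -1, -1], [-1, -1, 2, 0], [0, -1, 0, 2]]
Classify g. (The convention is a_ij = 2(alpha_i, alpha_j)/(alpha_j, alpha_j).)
A4

The matrix has rank 4 with 2's on the diagonal. Reading the off-diagonal entries as Dynkin edges (a single edge where a_ij = a_ji = -1; a double or triple edge where a_ij * a_ji = 2 or 3), the diagram is a chain of 4 nodes with single edges (A_4). One simple-root ordering that puts it in standard form is (alpha_1, alpha_3, alpha_2, alpha_4). So the algebra is type A_4, i.e. sl(5).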